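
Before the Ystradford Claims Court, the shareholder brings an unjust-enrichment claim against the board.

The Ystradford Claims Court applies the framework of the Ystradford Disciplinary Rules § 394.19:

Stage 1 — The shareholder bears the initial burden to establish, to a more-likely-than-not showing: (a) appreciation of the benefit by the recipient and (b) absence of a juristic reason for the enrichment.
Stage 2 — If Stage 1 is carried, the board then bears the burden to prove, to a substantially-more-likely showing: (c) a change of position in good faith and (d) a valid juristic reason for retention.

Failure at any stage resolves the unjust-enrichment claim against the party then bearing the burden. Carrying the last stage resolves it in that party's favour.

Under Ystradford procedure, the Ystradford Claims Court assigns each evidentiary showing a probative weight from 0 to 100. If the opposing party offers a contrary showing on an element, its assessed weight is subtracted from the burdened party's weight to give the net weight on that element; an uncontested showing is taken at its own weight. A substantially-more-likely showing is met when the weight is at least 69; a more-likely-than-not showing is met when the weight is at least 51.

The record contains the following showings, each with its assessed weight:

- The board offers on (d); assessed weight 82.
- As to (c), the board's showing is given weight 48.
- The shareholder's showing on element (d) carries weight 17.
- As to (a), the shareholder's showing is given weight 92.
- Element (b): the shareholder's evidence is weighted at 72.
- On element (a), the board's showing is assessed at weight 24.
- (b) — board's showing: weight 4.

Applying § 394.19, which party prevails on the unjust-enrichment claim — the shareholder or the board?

shareholder

Stage 1 (shareholder, a more-likely-than-not showing, weight is at least 51): (a) net 92−24=68 ≥ 51 — meets; (b) net 72−4=68 ≥ 51 — meets.
  Stage 1 is satisfied; the onus moves to the board.
Stage 2 (board, a substantially-more-likely showing, weight is at least 69): (c) 48 < 69 — fails; (d) net 82−17=65 < 69 — fails.
  Not every element is met, so the board fails to carry Stage 2.
The shareholder prevails.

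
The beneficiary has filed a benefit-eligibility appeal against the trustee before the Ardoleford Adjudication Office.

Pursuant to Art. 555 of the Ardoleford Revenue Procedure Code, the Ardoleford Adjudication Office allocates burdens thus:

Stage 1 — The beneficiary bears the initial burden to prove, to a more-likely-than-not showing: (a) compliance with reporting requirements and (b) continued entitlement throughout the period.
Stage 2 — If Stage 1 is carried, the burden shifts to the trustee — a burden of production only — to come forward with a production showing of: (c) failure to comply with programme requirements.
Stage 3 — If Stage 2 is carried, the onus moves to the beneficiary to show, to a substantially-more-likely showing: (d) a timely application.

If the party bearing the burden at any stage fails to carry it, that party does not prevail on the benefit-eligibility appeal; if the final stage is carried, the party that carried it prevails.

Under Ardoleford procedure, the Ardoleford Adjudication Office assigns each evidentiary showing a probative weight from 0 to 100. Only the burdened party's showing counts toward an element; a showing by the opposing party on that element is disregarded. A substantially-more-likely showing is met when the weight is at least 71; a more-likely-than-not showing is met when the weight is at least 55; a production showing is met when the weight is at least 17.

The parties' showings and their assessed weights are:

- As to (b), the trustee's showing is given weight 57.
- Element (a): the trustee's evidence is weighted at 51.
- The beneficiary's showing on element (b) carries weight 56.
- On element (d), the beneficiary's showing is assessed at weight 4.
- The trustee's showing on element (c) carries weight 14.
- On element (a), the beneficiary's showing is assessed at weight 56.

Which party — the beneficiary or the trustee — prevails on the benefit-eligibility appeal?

Stage 1 — burden on beneficiary; standard: a more-likely-than-not showing (weight is at least 55).
    (a): 56 (trustee's 51 disregarded) ≥ 55 [met]
    (b): 56 (trustee's 57 disregarded) ≥ 55 [met]
  Stage 1 is satisfied; the onus moves to the trustee.
Stage 2 — burden on trustee; standard: a production showing (weight is at least 17).
    (c): 14 < 17 [not met]
  Stage 2 not carried; the trustee fails its burden.
So the beneficiary prevails.

beneficiary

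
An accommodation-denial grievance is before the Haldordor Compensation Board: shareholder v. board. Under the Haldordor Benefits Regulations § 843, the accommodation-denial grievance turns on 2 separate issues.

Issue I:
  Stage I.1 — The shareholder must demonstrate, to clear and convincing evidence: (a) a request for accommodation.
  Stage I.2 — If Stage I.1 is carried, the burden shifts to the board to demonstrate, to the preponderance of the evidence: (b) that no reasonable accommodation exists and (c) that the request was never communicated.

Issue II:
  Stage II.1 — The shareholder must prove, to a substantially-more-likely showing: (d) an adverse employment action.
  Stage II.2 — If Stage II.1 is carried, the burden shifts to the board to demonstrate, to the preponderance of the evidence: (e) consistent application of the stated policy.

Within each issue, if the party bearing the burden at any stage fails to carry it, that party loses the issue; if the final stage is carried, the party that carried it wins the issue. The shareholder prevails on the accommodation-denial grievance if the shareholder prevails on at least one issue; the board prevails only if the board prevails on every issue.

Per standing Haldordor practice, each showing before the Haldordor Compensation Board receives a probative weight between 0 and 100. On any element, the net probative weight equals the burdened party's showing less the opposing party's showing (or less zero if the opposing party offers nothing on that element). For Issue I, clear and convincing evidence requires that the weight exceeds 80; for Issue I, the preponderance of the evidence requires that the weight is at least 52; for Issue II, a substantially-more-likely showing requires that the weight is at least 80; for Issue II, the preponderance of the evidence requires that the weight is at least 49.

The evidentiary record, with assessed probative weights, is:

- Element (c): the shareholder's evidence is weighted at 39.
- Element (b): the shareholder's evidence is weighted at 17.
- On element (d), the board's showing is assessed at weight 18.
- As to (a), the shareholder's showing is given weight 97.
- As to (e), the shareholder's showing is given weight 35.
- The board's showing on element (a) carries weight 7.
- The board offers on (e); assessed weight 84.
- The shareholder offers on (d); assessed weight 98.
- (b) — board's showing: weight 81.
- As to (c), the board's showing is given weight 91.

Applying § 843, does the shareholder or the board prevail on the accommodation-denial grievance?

— Issue I —
Stage I.1 (shareholder, clear and convincing evidence, weight exceeds 80): (a) net 97−7=90 > 80 — meets.
  Stage I.1 carried; the burden shifts to the board.
Stage I.2 (board, the preponderance of the evidence, weight is at least 52): (b) net 81−17=64 ≥ 52 — meets; (c) net 91−39=52 ≥ 52 — meets.
  All elements met at the final stage.
With every stage satisfied, the board prevails on this issue.
— Issue II —
At Stage II.1 the shareholder must meet a substantially-more-likely showing (weight is at least 80): on (d) the weight is 98 less the opposing 18 gives net 80, ≥ 80, so (d) meets the standard.
  Stage II.1 is satisfied; the onus moves to the board.
At Stage II.2 the board must meet the preponderance of the evidence (weight is at least 49): on (e) the weight is 84 less the opposing 35 gives net 49, ≥ 49, so (e) meets the standard.
  The board carries the last stage.
With every stage satisfied, the board prevails on this issue.
Per-issue: Issue I → board; Issue II → board. The shareholder must prevail on at least one issue; overall, the board prevails.

board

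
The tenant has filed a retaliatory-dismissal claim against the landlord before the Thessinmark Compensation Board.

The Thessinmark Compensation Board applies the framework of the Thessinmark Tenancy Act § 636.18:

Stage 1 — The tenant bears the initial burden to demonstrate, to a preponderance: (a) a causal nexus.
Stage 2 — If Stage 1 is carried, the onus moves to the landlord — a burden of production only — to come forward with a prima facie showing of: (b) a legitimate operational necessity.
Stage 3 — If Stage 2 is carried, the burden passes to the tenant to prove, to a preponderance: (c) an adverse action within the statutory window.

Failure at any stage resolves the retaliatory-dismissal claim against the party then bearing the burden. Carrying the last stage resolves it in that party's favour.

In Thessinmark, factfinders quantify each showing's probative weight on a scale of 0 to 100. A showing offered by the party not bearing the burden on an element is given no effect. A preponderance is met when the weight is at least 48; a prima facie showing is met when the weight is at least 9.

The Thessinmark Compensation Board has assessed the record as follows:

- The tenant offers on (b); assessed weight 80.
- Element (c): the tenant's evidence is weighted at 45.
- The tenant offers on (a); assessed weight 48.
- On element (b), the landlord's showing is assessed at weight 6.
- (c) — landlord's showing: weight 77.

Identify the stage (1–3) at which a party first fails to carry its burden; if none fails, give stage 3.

Stage 1 — burden on tenant; standard: a preponderance (weight is at least 48).
    (a): 48 ≥ 48 [met]
  All elements met. The burden passes to the landlord.
Stage 2 — burden on landlord; standard: a prima facie showing (weight is at least 9).
    (b): 6 (tenant's 80 disregarded) < 9 [not met]
  Stage 2 not carried; the landlord fails its burden.
The tenant prevails.

stage 2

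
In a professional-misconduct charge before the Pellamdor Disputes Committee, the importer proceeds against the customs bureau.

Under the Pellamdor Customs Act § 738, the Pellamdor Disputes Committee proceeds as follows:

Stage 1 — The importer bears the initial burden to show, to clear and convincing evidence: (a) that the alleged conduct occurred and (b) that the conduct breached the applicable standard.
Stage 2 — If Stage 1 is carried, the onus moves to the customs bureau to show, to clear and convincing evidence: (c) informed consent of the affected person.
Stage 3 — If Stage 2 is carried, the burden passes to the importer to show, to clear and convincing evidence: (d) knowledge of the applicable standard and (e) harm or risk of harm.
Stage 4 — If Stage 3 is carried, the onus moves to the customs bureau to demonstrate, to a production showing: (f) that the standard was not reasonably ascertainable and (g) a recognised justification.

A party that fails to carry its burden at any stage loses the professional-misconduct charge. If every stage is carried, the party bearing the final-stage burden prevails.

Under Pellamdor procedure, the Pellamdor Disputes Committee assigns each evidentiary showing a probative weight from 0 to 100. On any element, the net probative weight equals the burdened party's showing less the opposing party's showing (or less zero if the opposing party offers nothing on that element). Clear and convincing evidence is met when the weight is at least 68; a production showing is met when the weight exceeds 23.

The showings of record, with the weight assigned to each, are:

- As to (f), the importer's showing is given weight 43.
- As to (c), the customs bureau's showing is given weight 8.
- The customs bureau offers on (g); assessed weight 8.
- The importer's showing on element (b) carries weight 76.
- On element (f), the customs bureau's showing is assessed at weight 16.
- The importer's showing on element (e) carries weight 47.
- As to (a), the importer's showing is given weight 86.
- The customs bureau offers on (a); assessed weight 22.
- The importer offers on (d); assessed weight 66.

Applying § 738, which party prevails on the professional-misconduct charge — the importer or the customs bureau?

At Stage 1 the importer must meet clear and convincing evidence (weight is at least 68): on (a) the weight is 86 less the opposing 22 gives net 64, which does not reach 68, so (a) does not meet the standard; on (b) the weight is 76, which does reach 68, so (b) meets the standard.
  Not every element is met, so the importer fails to carry Stage 1.
So the customs bureau prevails.

customs bureau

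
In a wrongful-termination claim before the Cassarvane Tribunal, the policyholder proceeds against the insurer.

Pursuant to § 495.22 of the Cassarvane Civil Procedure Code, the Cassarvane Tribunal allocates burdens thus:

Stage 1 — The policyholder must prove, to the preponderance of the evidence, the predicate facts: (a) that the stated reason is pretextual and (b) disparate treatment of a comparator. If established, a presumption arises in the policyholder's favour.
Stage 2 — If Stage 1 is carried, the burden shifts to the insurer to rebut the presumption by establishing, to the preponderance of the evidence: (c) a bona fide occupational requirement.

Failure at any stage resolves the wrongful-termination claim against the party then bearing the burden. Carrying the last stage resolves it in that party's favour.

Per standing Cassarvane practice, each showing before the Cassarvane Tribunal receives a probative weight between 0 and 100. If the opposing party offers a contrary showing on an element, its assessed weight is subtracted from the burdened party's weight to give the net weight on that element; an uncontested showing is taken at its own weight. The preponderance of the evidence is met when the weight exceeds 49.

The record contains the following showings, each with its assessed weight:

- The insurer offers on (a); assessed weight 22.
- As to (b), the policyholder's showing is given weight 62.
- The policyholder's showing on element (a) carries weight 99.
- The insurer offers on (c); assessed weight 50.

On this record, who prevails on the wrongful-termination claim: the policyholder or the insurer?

At Stage 1 the policyholder must meet the preponderance of the evidence (weight exceeds 49): on (a) the weight is 99 less the opposing 22 gives net 77, > 49, so (a) meets the standard; on (b) the weight is 62, which does exceed 49, so (b) meets the standard.
  Stage 1 carried; the burden shifts to the insurer.
At Stage 2 the insurer must meet the preponderance of the evidence (weight exceeds 49): on (c) the weight is 50, which does exceed 49, so (c) meets the standard.
  The insurer carries the last stage.
All stages carried — the insurer prevails.

insurer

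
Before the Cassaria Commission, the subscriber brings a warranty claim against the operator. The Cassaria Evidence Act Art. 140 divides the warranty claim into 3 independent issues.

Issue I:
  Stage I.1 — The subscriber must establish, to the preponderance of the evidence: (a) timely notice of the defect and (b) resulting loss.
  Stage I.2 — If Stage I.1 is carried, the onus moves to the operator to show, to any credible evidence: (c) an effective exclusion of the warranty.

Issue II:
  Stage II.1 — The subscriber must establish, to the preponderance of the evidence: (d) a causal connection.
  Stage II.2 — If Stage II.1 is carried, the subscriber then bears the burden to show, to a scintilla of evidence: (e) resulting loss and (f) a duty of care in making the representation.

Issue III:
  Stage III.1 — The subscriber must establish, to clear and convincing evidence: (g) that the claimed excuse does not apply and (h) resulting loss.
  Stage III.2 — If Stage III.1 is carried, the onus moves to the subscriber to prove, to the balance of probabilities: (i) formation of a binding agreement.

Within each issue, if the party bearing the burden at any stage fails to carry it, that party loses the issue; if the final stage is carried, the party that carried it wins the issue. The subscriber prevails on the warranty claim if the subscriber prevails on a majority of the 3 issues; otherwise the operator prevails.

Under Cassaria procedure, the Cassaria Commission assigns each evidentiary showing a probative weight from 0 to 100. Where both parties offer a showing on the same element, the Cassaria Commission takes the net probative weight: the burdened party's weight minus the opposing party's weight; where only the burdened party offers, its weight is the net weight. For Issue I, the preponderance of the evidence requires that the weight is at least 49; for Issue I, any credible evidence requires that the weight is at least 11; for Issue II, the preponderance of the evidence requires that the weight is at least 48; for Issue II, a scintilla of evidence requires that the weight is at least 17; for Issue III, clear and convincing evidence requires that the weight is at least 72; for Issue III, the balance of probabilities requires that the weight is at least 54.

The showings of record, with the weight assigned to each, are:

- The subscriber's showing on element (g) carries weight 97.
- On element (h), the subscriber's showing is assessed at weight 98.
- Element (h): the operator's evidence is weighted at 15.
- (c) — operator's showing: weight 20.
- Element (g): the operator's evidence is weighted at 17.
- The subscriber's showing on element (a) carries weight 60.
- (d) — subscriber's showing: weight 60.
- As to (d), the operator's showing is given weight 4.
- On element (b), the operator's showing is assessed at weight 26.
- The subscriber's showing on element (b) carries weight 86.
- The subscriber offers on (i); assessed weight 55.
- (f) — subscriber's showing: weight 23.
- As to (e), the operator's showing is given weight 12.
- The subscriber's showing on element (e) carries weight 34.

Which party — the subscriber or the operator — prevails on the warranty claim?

subscriber

— Issue I —
At Stage I.1 the subscriber must meet the preponderance of the evidence (weight is at least 49): on (a) the weight is 60, ≥ 49, so (a) meets the standard; on (b) the weight is 86 less the opposing 26 gives net 60, ≥ 49, so (b) meets the standard.
  Stage I.1 carried; the burden shifts to the operator.
At Stage I.2 the operator must meet any credible evidence (weight is at least 11): on (c) the weight is 20, ≥ 11, so (c) meets the standard.
  The operator carries the last stage.
With every stage satisfied, the operator prevails on this issue.
— Issue II —
Stage II.1 (subscriber, the preponderance of the evidence, weight is at least 48): (d) net 60−4=56 ≥ 48 — meets.
  Stage II.1 carried; the burden remains with the subscriber.
Stage II.2 (subscriber, a scintilla of evidence, weight is at least 17): (e) net 34−12=22 ≥ 17 — meets; (f) 23 ≥ 17 — meets.
  Stage II.2 carried; the final stage is satisfied.
With every stage satisfied, the subscriber prevails on this issue.
— Issue III —
Stage III.1 — burden on subscriber; standard: clear and convincing evidence (weight is at least 72).
    (g): 97 − 17 = 80 ≥ 72 [met]
    (h): 98 − 15 = 83 ≥ 72 [met]
  Stage III.1 is satisfied; the subscriber continues to bear the burden.
Stage III.2 — burden on subscriber; standard: the balance of probabilities (weight is at least 54).
    (i): 55 ≥ 54 [met]
  The subscriber carries the last stage.
All stages carried — the subscriber prevails on this issue.
Per-issue: Issue I → operator; Issue II → subscriber; Issue III → subscriber. The subscriber must prevail on a majority of issues; overall, the subscriber prevails.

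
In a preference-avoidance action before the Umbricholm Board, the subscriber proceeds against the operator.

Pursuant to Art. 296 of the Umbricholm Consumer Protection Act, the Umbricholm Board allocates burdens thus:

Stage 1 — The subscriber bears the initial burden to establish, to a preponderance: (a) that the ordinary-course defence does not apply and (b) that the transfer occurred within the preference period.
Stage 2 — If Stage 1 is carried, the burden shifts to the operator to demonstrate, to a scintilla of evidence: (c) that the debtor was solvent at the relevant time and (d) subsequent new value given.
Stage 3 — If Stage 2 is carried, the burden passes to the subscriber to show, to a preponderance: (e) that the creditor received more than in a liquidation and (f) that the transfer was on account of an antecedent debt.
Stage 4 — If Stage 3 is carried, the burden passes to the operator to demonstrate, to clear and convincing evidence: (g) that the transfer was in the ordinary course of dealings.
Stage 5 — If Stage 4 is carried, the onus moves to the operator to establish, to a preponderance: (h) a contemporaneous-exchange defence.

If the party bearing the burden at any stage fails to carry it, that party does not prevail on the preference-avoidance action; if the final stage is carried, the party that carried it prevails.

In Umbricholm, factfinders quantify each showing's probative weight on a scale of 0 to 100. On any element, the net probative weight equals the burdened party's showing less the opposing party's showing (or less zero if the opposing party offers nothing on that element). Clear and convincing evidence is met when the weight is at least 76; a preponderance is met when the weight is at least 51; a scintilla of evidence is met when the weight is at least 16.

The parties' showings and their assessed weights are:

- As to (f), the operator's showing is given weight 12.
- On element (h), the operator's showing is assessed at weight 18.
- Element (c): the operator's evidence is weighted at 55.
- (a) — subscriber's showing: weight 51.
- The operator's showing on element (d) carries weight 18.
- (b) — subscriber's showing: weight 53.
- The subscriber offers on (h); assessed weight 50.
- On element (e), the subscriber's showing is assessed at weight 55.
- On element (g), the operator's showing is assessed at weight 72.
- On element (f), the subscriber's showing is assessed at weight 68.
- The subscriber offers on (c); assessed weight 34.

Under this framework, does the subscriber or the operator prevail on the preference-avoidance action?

At Stage 1 the subscriber must meet a preponderance (weight is at least 51): on (a) the weight is 51, ≥ 51, so (a) meets the standard; on (b) the weight is 53, ≥ 51, so (b) meets the standard.
  Stage 1 is satisfied; the onus moves to the operator.
At Stage 2 the operator must meet a scintilla of evidence (weight is at least 16): on (c) the weight is 55 less the opposing 34 gives net 21, which does reach 16, so (c) meets the standard; on (d) the weight is 18, which does reach 16, so (d) meets the standard.
  Stage 2 carried; the burden shifts to the subscriber.
At Stage 3 the subscriber must meet a preponderance (weight is at least 51): on (e) the weight is 55, which does reach 51, so (e) meets the standard; on (f) the weight is 68 less the opposing 12 gives net 56, which does reach 51, so (f) meets the standard.
  Stage 3 carried; the burden shifts to the operator.
At Stage 4 the operator must meet clear and convincing evidence (weight is at least 76): on (g) the weight is 72, which does not reach 76, so (g) does not meet the standard.
  Stage 4 not carried; the operator fails its burden.
The subscriber prevails.

subscriber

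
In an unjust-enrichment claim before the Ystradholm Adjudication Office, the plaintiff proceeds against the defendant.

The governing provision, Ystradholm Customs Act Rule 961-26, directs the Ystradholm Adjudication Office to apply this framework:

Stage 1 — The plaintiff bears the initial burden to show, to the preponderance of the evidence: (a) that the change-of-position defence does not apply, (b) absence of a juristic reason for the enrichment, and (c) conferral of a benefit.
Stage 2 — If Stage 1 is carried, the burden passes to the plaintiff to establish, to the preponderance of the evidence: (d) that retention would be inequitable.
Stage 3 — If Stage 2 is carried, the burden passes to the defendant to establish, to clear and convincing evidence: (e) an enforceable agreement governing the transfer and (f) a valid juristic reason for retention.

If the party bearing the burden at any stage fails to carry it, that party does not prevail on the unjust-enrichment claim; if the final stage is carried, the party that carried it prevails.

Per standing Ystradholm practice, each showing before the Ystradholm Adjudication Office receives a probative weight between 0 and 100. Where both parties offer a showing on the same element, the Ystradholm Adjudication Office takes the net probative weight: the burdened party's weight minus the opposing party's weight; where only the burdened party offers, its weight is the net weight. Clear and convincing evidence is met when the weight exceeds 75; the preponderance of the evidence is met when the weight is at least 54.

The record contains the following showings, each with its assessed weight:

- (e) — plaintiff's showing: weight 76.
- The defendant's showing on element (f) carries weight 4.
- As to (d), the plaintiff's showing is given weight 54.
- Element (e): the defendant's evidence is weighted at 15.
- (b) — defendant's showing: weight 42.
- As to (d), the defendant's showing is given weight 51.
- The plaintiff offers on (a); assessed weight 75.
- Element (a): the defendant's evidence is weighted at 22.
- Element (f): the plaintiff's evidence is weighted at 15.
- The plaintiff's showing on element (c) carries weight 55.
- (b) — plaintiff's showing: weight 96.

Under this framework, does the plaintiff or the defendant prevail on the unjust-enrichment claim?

Stage 1 (plaintiff, the preponderance of the evidence, weight is at least 54): (a) net 75−22=53 < 54 — fails; (b) net 96−42=54 ≥ 54 — meets; (c) 55 ≥ 54 — meets.
  Not every element is met, so the plaintiff fails to carry Stage 1.
So the defendant prevails.

defendant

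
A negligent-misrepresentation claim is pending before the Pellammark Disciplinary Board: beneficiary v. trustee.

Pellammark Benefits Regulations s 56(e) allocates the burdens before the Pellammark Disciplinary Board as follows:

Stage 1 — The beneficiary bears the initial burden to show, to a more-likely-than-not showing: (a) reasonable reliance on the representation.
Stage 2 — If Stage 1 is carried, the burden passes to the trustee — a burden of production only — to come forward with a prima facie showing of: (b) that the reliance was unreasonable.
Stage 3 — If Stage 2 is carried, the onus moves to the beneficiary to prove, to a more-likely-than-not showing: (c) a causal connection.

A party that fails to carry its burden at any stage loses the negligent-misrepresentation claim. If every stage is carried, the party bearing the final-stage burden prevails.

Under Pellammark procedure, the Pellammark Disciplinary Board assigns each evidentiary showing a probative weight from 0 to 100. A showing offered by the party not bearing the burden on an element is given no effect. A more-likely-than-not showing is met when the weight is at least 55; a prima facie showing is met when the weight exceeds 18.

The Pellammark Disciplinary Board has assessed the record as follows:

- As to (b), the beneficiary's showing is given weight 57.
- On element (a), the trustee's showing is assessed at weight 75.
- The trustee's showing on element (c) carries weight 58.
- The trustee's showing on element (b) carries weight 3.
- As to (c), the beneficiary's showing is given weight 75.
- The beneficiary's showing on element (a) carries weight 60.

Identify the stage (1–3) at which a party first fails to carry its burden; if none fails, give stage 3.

At Stage 1 the beneficiary must meet a more-likely-than-not showing (weight is at least 55): on (a) the weight is 60 (the trustee's 75 is given no effect), ≥ 55, so (a) meets the standard.
  Stage 1 carried; the burden shifts to the trustee.
At Stage 2 the trustee must meet a prima facie showing (weight exceeds 18): on (b) the weight is 3 (the beneficiary's 57 is given no effect), which does not exceed 18, so (b) does not meet the standard.
  Not every element is met, so the trustee fails to carry Stage 2.
The analysis ends at Stage 2; the beneficiary prevails.

stage 2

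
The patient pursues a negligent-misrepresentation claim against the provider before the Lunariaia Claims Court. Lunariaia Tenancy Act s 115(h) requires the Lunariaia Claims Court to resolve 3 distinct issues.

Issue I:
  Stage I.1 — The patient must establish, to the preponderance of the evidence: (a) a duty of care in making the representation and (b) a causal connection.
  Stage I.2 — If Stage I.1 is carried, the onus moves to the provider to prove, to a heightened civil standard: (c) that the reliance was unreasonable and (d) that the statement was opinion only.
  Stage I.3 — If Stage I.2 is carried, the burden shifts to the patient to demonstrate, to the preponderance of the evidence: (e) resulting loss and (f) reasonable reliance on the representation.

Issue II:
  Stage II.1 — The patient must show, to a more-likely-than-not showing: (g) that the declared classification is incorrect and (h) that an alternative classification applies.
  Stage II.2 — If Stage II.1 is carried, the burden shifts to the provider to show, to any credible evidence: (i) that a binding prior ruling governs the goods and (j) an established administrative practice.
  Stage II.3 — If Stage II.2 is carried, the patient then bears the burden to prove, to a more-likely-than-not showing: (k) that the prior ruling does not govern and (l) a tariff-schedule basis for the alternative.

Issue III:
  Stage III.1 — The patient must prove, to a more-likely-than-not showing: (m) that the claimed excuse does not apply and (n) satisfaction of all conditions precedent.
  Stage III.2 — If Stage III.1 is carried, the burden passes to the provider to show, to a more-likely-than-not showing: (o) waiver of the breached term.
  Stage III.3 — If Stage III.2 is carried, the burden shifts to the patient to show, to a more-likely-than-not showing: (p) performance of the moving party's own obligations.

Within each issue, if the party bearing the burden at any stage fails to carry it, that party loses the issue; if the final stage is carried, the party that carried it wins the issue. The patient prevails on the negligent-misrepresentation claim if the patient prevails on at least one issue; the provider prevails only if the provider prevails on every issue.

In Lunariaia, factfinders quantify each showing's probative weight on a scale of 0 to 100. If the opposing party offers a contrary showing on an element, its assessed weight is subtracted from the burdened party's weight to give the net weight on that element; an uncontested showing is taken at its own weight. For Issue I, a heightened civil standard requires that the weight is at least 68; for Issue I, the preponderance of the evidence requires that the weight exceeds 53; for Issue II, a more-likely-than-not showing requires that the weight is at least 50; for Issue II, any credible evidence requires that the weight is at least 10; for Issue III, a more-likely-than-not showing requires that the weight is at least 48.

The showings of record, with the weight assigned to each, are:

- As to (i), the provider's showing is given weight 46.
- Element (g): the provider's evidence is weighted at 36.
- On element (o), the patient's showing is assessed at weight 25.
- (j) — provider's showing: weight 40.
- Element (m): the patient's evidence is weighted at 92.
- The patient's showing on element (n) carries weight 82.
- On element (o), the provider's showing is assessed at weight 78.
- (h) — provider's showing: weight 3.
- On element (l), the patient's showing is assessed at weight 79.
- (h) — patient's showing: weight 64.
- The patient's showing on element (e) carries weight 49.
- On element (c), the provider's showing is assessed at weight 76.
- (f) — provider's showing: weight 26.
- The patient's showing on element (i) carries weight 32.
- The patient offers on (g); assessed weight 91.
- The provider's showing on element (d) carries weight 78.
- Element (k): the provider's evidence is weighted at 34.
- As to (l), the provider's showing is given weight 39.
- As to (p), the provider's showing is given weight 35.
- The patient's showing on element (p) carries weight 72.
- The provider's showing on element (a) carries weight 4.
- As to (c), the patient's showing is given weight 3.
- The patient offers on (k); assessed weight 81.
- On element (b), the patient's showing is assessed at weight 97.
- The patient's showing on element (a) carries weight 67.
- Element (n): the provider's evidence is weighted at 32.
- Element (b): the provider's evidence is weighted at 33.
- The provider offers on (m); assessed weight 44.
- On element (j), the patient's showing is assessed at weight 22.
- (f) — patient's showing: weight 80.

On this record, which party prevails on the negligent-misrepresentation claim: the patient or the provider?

— Issue I —
At Stage I.1 the patient must meet the preponderance of the evidence (weight exceeds 53): on (a) the weight is 67 less the opposing 4 gives net 63, which does exceed 53, so (a) meets the standard; on (b) the weight is 97 less the opposing 33 gives net 64, which does exceed 53, so (b) meets the standard.
  Stage I.1 carried; the burden shifts to the provider.
At Stage I.2 the provider must meet a heightened civil standard (weight is at least 68): on (c) the weight is 76 less the opposing 3 gives net 73, which does reach 68, so (c) meets the standard; on (d) the weight is 78, which does reach 68, so (d) meets the standard.
  The provider carries Stage I.2; the patient now bears the burden.
At Stage I.3 the patient must meet the preponderance of the evidence (weight exceeds 53): on (e) the weight is 49, ≤ 53, so (e) does not meet the standard; on (f) the weight is 80 less the opposing 26 gives net 54, which does exceed 53, so (f) meets the standard.
  The patient does not carry Stage I.3.
So the provider prevails on this issue.
— Issue II —
Stage II.1 (patient, a more-likely-than-not showing, weight is at least 50): (g) net 91−36=55 ≥ 50 — meets; (h) net 64−3=61 ≥ 50 — meets.
  The patient carries Stage II.1; the provider now bears the burden.
Stage II.2 (provider, any credible evidence, weight is at least 10): (i) net 46−32=14 ≥ 10 — meets; (j) net 40−22=18 ≥ 10 — meets.
  The provider carries Stage II.2; the patient now bears the burden.
Stage II.3 (patient, a more-likely-than-not showing, weight is at least 50): (k) net 81−34=47 < 50 — fails; (l) net 79−39=40 < 50 — fails.
  Stage II.3 not carried; the patient fails its burden.
The analysis ends at Stage II.3; the provider prevails on this issue.
— Issue III —
Stage III.1 (patient, a more-likely-than-not showing, weight is at least 48): (m) net 92−44=48 ≥ 48 — meets; (n) net 82−32=50 ≥ 48 — meets.
  Stage III.1 carried; the burden shifts to the provider.
Stage III.2 (provider, a more-likely-than-not showing, weight is at least 48): (o) net 78−25=53 ≥ 48 — meets.
  Stage III.2 carried; the burden shifts to the patient.
Stage III.3 (patient, a more-likely-than-not showing, weight is at least 48): (p) net 72−35=37 < 48 — fails.
  Stage III.3 not carried; the patient fails its burden.
The analysis ends at Stage III.3; the provider prevails on this issue.
Per-issue: Issue I → provider; Issue II → provider; Issue III → provider. The patient must prevail on at least one issue; overall, the provider prevails.

provider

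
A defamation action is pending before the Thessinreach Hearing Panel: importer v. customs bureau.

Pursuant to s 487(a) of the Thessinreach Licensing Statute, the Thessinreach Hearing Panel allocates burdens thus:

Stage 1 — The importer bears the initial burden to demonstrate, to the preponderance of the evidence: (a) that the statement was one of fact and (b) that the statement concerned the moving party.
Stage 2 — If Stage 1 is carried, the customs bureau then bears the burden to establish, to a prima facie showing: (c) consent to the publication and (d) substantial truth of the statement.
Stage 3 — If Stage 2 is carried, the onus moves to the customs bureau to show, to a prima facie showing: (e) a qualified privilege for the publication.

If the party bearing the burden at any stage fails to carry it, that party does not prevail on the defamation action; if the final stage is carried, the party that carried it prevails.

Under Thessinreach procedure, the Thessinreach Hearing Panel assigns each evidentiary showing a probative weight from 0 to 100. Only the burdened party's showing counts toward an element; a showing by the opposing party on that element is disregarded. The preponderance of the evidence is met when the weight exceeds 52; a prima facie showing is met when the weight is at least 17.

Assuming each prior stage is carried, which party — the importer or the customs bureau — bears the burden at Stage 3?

Stage 3's rule assigns the burden to the customs bureau (to a prima facie showing).

customs bureau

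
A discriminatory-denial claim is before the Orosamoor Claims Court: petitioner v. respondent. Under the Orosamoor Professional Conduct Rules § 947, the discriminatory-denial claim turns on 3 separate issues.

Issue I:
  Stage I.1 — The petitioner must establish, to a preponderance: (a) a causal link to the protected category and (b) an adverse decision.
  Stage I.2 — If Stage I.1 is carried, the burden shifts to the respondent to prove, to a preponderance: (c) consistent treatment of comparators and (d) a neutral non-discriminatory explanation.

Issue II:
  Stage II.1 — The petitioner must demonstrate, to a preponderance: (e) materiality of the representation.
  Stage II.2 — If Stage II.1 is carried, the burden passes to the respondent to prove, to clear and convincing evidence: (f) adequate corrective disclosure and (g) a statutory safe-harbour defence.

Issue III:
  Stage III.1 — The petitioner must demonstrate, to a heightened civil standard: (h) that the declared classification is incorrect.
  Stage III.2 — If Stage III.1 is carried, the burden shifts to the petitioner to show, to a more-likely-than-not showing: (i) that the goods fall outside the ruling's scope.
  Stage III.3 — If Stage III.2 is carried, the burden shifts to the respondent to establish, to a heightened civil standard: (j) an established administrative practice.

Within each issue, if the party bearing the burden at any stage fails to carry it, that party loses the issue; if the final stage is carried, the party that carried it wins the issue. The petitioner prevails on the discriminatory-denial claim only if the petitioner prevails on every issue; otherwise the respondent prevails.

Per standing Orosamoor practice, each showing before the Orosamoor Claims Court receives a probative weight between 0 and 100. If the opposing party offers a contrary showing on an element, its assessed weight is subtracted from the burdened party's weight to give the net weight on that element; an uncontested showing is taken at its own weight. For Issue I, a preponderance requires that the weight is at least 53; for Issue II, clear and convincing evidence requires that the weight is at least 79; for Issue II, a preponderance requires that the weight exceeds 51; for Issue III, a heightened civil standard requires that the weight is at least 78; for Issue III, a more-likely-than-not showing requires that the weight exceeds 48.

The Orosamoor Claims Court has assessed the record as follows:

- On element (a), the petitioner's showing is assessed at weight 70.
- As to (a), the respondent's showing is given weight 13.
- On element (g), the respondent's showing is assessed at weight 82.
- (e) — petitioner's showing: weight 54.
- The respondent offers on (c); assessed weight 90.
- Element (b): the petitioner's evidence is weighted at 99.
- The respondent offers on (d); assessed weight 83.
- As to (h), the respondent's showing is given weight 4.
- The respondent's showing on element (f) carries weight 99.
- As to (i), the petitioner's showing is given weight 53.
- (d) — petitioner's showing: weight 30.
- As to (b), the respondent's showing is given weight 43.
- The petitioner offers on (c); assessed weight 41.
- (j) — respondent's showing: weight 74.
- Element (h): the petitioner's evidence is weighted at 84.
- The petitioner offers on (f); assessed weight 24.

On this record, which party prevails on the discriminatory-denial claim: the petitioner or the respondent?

— Issue I —
Stage I.1 — burden on petitioner; standard: a preponderance (weight is at least 53).
    (a): 70 − 13 = 57 ≥ 53 [met]
    (b): 99 − 43 = 56 ≥ 53 [met]
  The petitioner carries Stage I.1; the respondent now bears the burden.
Stage I.2 — burden on respondent; standard: a preponderance (weight is at least 53).
    (c): 90 − 41 = 49 < 53 [not met]
    (d): 83 − 30 = 53 ≥ 53 [met]
  Stage I.2 not carried; the respondent fails its burden.
The petitioner prevails on this issue.
— Issue II —
Stage II.1 — burden on petitioner; standard: a preponderance (weight exceeds 51).
    (e): 54 > 51 [met]
  Stage II.1 carried; the burden shifts to the respondent.
Stage II.2 — burden on respondent; standard: clear and convincing evidence (weight is at least 79).
    (f): 99 − 24 = 75 < 79 [not met]
    (g): 82 ≥ 79 [met]
  Stage II.2 not carried; the respondent fails its burden.
The petitioner prevails on this issue.
— Issue III —
At Stage III.1 the petitioner must meet a heightened civil standard (weight is at least 78): on (h) the weight is 84 less the opposing 4 gives net 80, which does reach 78, so (h) meets the standard.
  All elements met. The petitioner retains the burden for Stage III.2.
At Stage III.2 the petitioner must meet a more-likely-than-not showing (weight exceeds 48): on (i) the weight is 53, > 48, so (i) meets the standard.
  The petitioner carries Stage III.2; the respondent now bears the burden.
At Stage III.3 the respondent must meet a heightened civil standard (weight is at least 78): on (j) the weight is 74, < 78, so (j) does not meet the standard.
  Not every element is met, so the respondent fails to carry Stage III.3.
The petitioner prevails on this issue.
Per-issue: Issue I → petitioner; Issue II → petitioner; Issue III → petitioner. The petitioner must prevail on every issue; overall, the petitioner prevails.

petitioner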